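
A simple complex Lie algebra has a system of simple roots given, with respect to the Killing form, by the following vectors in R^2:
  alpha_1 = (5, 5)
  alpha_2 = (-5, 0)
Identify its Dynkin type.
Compute the Cartan integers a_ij = 2(alpha_i, alpha_j)/(alpha_j, alpha_j); the resulting 2x2 Cartan matrix is
[[2, -2], [-1, 2]].
The roots have two lengths (squared-length ratio 2:1); the short ones are alpha_{2}. The associated Dynkin diagram is a chain of 2 nodes with a double edge at one end; the terminal node there is the unique short simple root (B_2), so the type is B_2 (the algebra so(5)).

type B_2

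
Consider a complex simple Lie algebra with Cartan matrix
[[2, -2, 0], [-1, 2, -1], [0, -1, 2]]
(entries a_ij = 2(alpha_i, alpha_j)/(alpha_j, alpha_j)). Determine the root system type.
C_3 (sp(6))

The matrix has rank 3 with 2's on the diagonal. Reading the off-diagonal entries as Dynkin edges (a single edge where a_ij = a_ji = -1; a double or triple edge where a_ij * a_ji = 2 or 3), the diagram is a chain of 3 nodes with a double edge at one end; the terminal node there is the unique long simple root (C_3). One simple-root ordering that puts it in standard form is (alpha_3, alpha_2, alpha_1). So the algebra is type C_3, i.e. sp(6).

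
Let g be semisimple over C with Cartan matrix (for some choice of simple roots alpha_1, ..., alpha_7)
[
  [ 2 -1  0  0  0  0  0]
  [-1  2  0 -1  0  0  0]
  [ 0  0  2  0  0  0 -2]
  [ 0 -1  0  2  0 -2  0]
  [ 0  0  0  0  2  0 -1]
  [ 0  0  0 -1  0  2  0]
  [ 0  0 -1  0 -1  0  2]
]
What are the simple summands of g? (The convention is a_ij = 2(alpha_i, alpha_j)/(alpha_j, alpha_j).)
B_4 ⊕ C_3

The diagram associated to this matrix has two connected components: the simple roots {alpha_1, alpha_2, alpha_4, alpha_6} form a chain of 4 nodes with a double edge at one end; the terminal node there is the unique short simple root (B_4), and {alpha_3, alpha_5, alpha_7} form a chain of 3 nodes with a double edge at one end; the terminal node there is the unique long simple root (C_3). A semisimple Lie algebra decomposes uniquely as the direct sum of simple ideals, one per connected component of its Dynkin diagram, so g ≅ B_4 ⊕ C_3 (dimension 36 + 21 = 57).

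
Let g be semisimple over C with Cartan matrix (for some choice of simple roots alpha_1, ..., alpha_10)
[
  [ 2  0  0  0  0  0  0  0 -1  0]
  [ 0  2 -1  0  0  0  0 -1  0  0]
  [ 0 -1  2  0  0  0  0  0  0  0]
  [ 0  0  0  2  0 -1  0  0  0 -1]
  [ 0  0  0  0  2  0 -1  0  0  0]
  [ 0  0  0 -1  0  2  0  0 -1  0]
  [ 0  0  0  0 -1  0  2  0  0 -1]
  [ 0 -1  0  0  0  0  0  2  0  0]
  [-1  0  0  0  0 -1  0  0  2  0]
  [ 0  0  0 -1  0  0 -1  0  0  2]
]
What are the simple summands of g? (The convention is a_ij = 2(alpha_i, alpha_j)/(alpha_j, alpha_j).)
A_3 + A_7

The diagram associated to this matrix has two connected components: the simple roots {alpha_2, alpha_3, alpha_8} form a chain of 3 nodes with single edges (A_3), and {alpha_1, alpha_4, alpha_5, alpha_6, alpha_7, alpha_9, alpha_10} form a chain of 7 nodes with single edges (A_7). A semisimple Lie algebra decomposes uniquely as the direct sum of simple ideals, one per connected component of its Dynkin diagram, so g ≅ A_3 ⊕ A_7 (dimension 15 + 63 = 78).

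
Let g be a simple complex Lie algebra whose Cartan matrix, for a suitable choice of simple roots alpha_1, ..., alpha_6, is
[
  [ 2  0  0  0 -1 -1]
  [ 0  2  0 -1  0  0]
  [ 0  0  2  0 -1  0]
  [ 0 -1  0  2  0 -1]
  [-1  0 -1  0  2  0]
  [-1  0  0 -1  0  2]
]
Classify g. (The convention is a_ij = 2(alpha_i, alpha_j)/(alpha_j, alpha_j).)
The matrix has rank 6 with 2's on the diagonal. Reading the off-diagonal entries as Dynkin edges (a single edge where a_ij = a_ji = -1; a double or triple edge where a_ij * a_ji = 2 or 3), the diagram is a chain of 6 nodes with single edges (A_6). One simple-root ordering that puts it in standard form is (alpha_3, alpha_5, alpha_1, alpha_6, alpha_4, alpha_2). So the algebra is type A_6, i.e. sl(7).

A_6 (sl(7))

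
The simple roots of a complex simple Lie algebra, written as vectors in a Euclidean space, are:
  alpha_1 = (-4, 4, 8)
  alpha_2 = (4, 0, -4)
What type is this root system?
G_2

Compute the Cartan integers a_ij = 2(alpha_i, alpha_j)/(alpha_j, alpha_j); the resulting 2x2 Cartan matrix is
[[2, -3], [-1, 2]].
The roots have two lengths (squared-length ratio 3:1); the short ones are alpha_{2}. The associated Dynkin diagram is two nodes joined by a triple edge (G_2), so the type is G_2.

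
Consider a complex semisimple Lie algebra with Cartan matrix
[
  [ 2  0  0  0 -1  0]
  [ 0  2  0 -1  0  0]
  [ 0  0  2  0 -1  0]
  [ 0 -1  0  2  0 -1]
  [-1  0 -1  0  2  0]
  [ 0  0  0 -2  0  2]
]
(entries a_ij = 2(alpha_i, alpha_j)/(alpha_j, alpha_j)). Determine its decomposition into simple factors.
type A_3 + type C_3

The diagram associated to this matrix has two connected components: the simple roots {alpha_1, alpha_3, alpha_5} form a chain of 3 nodes with single edges (A_3), and {alpha_2, alpha_4, alpha_6} form a chain of 3 nodes with a double edge at one end; the terminal node there is the unique long simple root (C_3). A semisimple Lie algebra decomposes uniquely as the direct sum of simple ideals, one per connected component of its Dynkin diagram, so g ≅ A_3 ⊕ C_3 (dimension 15 + 21 = 36).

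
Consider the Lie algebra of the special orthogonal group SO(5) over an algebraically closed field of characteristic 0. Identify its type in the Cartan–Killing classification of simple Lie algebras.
type B_2

This is so(5) with 5 odd, which has dimension 5(5-1)/2 = 10 and rank (5-1)/2 = 2. In the classification of classical Lie algebras, the orthogonal algebra so(2n+1) in an odd number of variables has type B_n; here n = 2, so the Dynkin diagram is a chain of 2 nodes with a double edge at one end; the terminal node there is the unique short simple root (B_2). Hence the type is B_2.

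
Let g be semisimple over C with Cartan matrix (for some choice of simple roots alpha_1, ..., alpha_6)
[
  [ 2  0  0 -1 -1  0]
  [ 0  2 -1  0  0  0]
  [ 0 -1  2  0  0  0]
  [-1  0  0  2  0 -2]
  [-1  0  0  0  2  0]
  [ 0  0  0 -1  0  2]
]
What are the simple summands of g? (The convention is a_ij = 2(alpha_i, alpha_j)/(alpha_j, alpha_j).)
A2 ⊕ B4

The diagram associated to this matrix has two connected components: the simple roots {alpha_2, alpha_3} form a chain of 2 nodes with single edges (A_2), and {alpha_1, alpha_4, alpha_5, alpha_6} form a chain of 4 nodes with a double edge at one end; the terminal node there is the unique short simple root (B_4). A semisimple Lie algebra decomposes uniquely as the direct sum of simple ideals, one per connected component of its Dynkin diagram, so g ≅ A_2 ⊕ B_4 (dimension 8 + 36 = 44).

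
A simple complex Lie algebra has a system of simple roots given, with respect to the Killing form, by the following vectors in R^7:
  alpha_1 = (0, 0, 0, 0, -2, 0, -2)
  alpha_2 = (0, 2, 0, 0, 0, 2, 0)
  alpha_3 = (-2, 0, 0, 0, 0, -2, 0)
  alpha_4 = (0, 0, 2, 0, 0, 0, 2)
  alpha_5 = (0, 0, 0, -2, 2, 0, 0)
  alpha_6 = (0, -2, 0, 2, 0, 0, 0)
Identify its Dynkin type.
A_6

Compute the Cartan integers a_ij = 2(alpha_i, alpha_j)/(alpha_j, alpha_j); the resulting 6x6 Cartan matrix is
[[2, 0, 0, -1, -1, 0], [0, 2, -1, 0, 0, -1], [0, -1, 2, 0, 0, 0], [-1, 0, 0, 2, 0, 0], [-1, 0, 0, 0, 2, -1], [0, -1, 0, 0, -1, 2]].
All simple roots have the same length, so the diagram is simply laced. The associated Dynkin diagram is a chain of 6 nodes with single edges (A_6), so the type is A_6 (the algebra sl(7)).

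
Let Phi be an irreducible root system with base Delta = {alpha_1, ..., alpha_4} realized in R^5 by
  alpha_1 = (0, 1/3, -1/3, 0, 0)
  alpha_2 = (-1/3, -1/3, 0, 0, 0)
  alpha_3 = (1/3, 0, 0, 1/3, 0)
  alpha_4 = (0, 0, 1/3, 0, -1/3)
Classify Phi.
A_4 (sl(5))

Compute the Cartan integers a_ij = 2(alpha_i, alpha_j)/(alpha_j, alpha_j); the resulting 4x4 Cartan matrix is
[[2, -1, 0, -1], [-1, 2, -1, 0], [0, -1, 2, 0], [-1, 0, 0, 2]].
All simple roots have the same length, so the diagram is simply laced. The associated Dynkin diagram is a chain of 4 nodes with single edges (A_4), so the type is A_4 (the algebra sl(5)).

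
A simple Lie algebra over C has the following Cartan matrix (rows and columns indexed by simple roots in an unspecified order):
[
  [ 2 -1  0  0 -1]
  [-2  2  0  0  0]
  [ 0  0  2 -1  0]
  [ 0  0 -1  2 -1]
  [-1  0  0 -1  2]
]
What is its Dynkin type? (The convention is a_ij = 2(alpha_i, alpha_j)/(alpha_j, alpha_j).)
The matrix has rank 5 with 2's on the diagonal. Reading the off-diagonal entries as Dynkin edges (a single edge where a_ij = a_ji = -1; a double or triple edge where a_ij * a_ji = 2 or 3), the diagram is a chain of 5 nodes with a double edge at one end; the terminal node there is the unique long simple root (C_5). One simple-root ordering that puts it in standard form is (alpha_3, alpha_4, alpha_5, alpha_1, alpha_2). So the algebra is type C_5, i.e. sp(10).

type C_5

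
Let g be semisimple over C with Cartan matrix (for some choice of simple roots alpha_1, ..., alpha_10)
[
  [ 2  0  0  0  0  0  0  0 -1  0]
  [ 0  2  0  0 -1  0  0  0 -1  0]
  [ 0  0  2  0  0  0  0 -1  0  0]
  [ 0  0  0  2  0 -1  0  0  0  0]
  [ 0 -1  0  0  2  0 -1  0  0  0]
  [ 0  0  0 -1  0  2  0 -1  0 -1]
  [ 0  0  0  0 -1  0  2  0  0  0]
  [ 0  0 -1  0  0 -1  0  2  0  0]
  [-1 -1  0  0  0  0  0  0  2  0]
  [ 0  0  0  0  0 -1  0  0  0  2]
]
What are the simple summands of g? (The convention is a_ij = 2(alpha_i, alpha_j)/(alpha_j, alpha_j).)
A_5 ⊕ D_5

The diagram associated to this matrix has two connected components: the simple roots {alpha_1, alpha_2, alpha_5, alpha_7, alpha_9} form a chain of 5 nodes with single edges (A_5), and {alpha_3, alpha_4, alpha_6, alpha_8, alpha_10} form a chain of 3 nodes with a fork of two nodes at one end (D_5). A semisimple Lie algebra decomposes uniquely as the direct sum of simple ideals, one per connected component of its Dynkin diagram, so g ≅ A_5 ⊕ D_5 (dimension 35 + 45 = 80).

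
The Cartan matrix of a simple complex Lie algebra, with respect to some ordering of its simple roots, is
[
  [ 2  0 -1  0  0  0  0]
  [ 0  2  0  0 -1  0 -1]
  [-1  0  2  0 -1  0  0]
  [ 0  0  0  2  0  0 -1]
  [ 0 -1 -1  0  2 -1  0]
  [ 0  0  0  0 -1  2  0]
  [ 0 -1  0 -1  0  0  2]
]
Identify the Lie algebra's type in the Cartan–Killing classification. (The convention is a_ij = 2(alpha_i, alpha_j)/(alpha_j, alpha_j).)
The matrix has rank 7 with 2's on the diagonal. Reading the off-diagonal entries as Dynkin edges (a single edge where a_ij = a_ji = -1; a double or triple edge where a_ij * a_ji = 2 or 3), the diagram is a chain of 6 nodes with one extra node attached to the third node from one end (E_7). One simple-root ordering that puts it in standard form is (alpha_1, alpha_6, alpha_3, alpha_5, alpha_2, alpha_7, alpha_4). So the algebra is type E_7.

E7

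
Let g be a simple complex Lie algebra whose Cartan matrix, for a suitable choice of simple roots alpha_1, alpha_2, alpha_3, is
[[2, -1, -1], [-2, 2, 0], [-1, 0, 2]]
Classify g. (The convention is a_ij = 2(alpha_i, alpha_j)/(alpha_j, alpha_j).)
C3

The matrix has rank 3 with 2's on the diagonal. Reading the off-diagonal entries as Dynkin edges (a single edge where a_ij = a_ji = -1; a double or triple edge where a_ij * a_ji = 2 or 3), the diagram is a chain of 3 nodes with a double edge at one end; the terminal node there is the unique long simple root (C_3). One simple-root ordering that puts it in standard form is (alpha_3, alpha_1, alpha_2). So the algebra is type C_3, i.e. sp(6).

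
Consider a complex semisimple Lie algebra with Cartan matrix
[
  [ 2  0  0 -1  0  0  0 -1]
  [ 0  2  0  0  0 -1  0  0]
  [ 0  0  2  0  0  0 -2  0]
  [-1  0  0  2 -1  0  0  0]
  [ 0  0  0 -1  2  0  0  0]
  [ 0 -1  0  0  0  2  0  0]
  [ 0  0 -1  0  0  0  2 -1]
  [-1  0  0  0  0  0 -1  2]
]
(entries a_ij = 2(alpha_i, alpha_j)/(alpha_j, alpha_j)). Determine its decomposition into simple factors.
The diagram associated to this matrix has two connected components: the simple roots {alpha_2, alpha_6} form a chain of 2 nodes with single edges (A_2), and {alpha_1, alpha_3, alpha_4, alpha_5, alpha_7, alpha_8} form a chain of 6 nodes with a double edge at one end; the terminal node there is the unique long simple root (C_6). A semisimple Lie algebra decomposes uniquely as the direct sum of simple ideals, one per connected component of its Dynkin diagram, so g ≅ A_2 ⊕ C_6 (dimension 8 + 78 = 86).

A_2 + C_6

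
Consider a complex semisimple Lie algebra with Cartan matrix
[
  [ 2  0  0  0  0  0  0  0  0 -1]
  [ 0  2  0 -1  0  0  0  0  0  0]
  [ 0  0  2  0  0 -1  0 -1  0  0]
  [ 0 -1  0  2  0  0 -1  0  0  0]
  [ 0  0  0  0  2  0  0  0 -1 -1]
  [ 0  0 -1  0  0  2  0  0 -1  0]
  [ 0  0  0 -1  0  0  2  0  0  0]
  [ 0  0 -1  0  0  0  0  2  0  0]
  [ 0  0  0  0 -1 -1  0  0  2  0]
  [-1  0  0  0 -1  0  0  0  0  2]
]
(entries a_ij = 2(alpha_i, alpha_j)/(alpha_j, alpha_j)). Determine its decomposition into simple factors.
The diagram associated to this matrix has two connected components: the simple roots {alpha_2, alpha_4, alpha_7} form a chain of 3 nodes with single edges (A_3), and {alpha_1, alpha_3, alpha_5, alpha_6, alpha_8, alpha_9, alpha_10} form a chain of 7 nodes with single edges (A_7). A semisimple Lie algebra decomposes uniquely as the direct sum of simple ideals, one per connected component of its Dynkin diagram, so g ≅ A_3 ⊕ A_7 (dimension 15 + 63 = 78).

A3 ⊕ A7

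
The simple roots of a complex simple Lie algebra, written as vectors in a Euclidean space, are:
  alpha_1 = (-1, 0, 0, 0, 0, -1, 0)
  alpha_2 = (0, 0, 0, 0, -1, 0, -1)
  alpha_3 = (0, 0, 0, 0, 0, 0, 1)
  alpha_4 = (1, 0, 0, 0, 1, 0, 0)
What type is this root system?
Compute the Cartan integers a_ij = 2(alpha_i, alpha_j)/(alpha_j, alpha_j); the resulting 4x4 Cartan matrix is
[[2, 0, 0, -1], [0, 2, -2, -1], [0, -1, 2, 0], [-1, -1, 0, 2]].
The roots have two lengths (squared-length ratio 2:1); the short ones are alpha_{3}. The associated Dynkin diagram is a chain of 4 nodes with a double edge at one end; the terminal node there is the unique short simple root (B_4), so the type is B_4 (the algebra so(9)).

B4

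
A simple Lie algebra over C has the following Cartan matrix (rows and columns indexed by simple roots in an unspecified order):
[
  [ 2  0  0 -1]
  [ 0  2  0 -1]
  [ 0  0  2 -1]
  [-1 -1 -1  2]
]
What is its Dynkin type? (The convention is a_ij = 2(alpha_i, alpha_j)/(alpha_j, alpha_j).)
D4

The matrix has rank 4 with 2's on the diagonal. Reading the off-diagonal entries as Dynkin edges (a single edge where a_ij = a_ji = -1; a double or triple edge where a_ij * a_ji = 2 or 3), the diagram is a chain of 2 nodes with a fork of two nodes at one end (D_4). One simple-root ordering that puts it in standard form is (alpha_2, alpha_4, alpha_1, alpha_3). So the algebra is type D_4, i.e. so(8).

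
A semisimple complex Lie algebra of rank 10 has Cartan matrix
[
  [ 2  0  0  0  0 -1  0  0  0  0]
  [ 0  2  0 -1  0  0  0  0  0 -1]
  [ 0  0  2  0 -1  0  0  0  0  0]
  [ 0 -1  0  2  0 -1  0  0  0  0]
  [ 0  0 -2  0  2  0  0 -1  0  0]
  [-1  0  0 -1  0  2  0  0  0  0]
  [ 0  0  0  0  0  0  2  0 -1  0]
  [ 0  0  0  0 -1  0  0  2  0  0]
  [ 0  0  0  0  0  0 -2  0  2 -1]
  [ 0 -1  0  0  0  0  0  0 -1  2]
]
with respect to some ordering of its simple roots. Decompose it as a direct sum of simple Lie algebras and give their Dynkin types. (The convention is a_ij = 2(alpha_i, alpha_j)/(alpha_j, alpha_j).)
B_3 (so(7)) + B_7 (so(15))

The diagram associated to this matrix has two connected components: the simple roots {alpha_3, alpha_5, alpha_8} form a chain of 3 nodes with a double edge at one end; the terminal node there is the unique short simple root (B_3), and {alpha_1, alpha_2, alpha_4, alpha_6, alpha_7, alpha_9, alpha_10} form a chain of 7 nodes with a double edge at one end; the terminal node there is the unique short simple root (B_7). A semisimple Lie algebra decomposes uniquely as the direct sum of simple ideals, one per connected component of its Dynkin diagram, so g ≅ B_3 ⊕ B_7 (dimension 21 + 105 = 126).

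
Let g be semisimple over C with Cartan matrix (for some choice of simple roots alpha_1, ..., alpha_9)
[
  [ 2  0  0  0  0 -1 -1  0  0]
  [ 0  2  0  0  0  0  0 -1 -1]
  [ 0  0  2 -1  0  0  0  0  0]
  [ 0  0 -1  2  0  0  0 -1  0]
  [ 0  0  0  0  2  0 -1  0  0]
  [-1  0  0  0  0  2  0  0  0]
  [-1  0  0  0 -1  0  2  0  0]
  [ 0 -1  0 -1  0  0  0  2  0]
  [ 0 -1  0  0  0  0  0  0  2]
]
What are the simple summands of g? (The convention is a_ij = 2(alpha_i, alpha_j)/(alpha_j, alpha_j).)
The diagram associated to this matrix has two connected components: the simple roots {alpha_1, alpha_5, alpha_6, alpha_7} form a chain of 4 nodes with single edges (A_4), and {alpha_2, alpha_3, alpha_4, alpha_8, alpha_9} form a chain of 5 nodes with single edges (A_5). A semisimple Lie algebra decomposes uniquely as the direct sum of simple ideals, one per connected component of its Dynkin diagram, so g ≅ A_4 ⊕ A_5 (dimension 24 + 35 = 59).

type A_4 + type A_5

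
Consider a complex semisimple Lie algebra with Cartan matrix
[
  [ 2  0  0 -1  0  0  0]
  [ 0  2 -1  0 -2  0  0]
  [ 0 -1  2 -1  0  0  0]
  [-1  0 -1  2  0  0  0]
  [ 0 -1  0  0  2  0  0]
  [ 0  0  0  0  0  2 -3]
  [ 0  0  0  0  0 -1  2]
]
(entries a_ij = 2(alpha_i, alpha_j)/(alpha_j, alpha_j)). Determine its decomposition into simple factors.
B_5 (so(11)) + G_2

The diagram associated to this matrix has two connected components: the simple roots {alpha_1, alpha_2, alpha_3, alpha_4, alpha_5} form a chain of 5 nodes with a double edge at one end; the terminal node there is the unique short simple root (B_5), and {alpha_6, alpha_7} form two nodes joined by a triple edge (G_2). A semisimple Lie algebra decomposes uniquely as the direct sum of simple ideals, one per connected component of its Dynkin diagram, so g ≅ B_5 ⊕ G_2 (dimension 55 + 14 = 69).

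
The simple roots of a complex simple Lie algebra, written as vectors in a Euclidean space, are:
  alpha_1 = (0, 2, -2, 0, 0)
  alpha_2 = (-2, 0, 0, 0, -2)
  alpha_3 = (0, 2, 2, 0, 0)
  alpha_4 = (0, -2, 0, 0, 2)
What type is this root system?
type D_4

Compute the Cartan integers a_ij = 2(alpha_i, alpha_j)/(alpha_j, alpha_j); the resulting 4x4 Cartan matrix is
[[2, 0, 0, -1], [0, 2, 0, -1], [0, 0, 2, -1], [-1, -1, -1, 2]].
All simple roots have the same length, so the diagram is simply laced. The associated Dynkin diagram is a chain of 2 nodes with a fork of two nodes at one end (D_4), so the type is D_4 (the algebra so(8)).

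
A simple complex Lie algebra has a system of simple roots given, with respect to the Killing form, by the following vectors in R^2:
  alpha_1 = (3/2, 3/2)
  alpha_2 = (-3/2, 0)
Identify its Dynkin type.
Compute the Cartan integers a_ij = 2(alpha_i, alpha_j)/(alpha_j, alpha_j); the resulting 2x2 Cartan matrix is
[[2, -2], [-1, 2]].
The roots have two lengths (squared-length ratio 2:1); the short ones are alpha_{2}. The associated Dynkin diagram is a chain of 2 nodes with a double edge at one end; the terminal node there is the unique short simple root (B_2), so the type is B_2 (the algebra so(5)).

B_2 (so(5))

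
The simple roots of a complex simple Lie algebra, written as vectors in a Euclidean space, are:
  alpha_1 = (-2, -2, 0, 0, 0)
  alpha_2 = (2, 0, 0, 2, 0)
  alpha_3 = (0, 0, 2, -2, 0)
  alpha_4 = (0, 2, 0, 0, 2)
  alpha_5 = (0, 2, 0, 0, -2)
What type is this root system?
Compute the Cartan integers a_ij = 2(alpha_i, alpha_j)/(alpha_j, alpha_j); the resulting 5x5 Cartan matrix is
[[2, -1, 0, -1, -1], [-1, 2, -1, 0, 0], [0, -1, 2, 0, 0], [-1, 0, 0, 2, 0], [-1, 0, 0, 0, 2]].
All simple roots have the same length, so the diagram is simply laced. The associated Dynkin diagram is a chain of 3 nodes with a fork of two nodes at one end (D_5), so the type is D_5 (the algebra so(10)).

type D_5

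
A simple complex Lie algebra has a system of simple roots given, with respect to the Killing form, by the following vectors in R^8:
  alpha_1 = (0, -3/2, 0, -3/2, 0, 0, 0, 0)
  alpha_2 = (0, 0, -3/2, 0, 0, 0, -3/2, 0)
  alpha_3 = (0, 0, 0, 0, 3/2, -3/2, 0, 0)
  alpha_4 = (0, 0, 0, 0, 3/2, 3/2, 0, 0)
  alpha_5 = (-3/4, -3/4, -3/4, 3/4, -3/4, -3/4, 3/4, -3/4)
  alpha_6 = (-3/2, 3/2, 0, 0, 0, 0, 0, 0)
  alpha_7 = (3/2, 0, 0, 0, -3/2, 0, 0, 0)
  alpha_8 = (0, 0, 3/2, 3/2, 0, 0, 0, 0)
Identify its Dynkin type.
type E_8

Compute the Cartan integers a_ij = 2(alpha_i, alpha_j)/(alpha_j, alpha_j); the resulting 8x8 Cartan matrix is
[[2, 0, 0, 0, 0, -1, 0, -1], [0, 2, 0, 0, 0, 0, 0, -1], [0, 0, 2, 0, 0, 0, -1, 0], [0, 0, 0, 2, -1, 0, -1, 0], [0, 0, 0, -1, 2, 0, 0, 0], [-1, 0, 0, 0, 0, 2, -1, 0], [0, 0, -1, -1, 0, -1, 2, 0], [-1, -1, 0, 0, 0, 0, 0, 2]].
All simple roots have the same length, so the diagram is simply laced. The associated Dynkin diagram is a chain of 7 nodes with one extra node attached to the third node from one end (E_8), so the type is E_8.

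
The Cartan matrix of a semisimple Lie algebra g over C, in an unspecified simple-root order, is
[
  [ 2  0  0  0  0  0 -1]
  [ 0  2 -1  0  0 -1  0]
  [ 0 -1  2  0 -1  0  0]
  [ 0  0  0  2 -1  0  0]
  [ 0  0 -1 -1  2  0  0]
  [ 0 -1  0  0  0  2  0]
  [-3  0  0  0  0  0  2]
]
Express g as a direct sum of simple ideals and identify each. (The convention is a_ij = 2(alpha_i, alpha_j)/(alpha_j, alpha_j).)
A_5 (sl(6)) ⊕ G_2

The diagram associated to this matrix has two connected components: the simple roots {alpha_2, alpha_3, alpha_4, alpha_5, alpha_6} form a chain of 5 nodes with single edges (A_5), and {alpha_1, alpha_7} form two nodes joined by a triple edge (G_2). A semisimple Lie algebra decomposes uniquely as the direct sum of simple ideals, one per connected component of its Dynkin diagram, so g ≅ A_5 ⊕ G_2 (dimension 35 + 14 = 49).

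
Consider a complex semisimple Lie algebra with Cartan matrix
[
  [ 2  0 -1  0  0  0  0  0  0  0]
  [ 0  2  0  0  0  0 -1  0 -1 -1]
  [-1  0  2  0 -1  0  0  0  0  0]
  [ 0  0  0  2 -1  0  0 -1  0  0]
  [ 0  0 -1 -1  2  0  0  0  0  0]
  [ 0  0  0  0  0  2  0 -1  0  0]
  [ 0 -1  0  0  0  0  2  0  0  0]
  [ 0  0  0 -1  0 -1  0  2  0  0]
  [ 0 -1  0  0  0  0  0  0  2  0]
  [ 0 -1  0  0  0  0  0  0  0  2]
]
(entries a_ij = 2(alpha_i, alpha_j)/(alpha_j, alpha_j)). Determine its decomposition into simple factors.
The diagram associated to this matrix has two connected components: the simple roots {alpha_1, alpha_3, alpha_4, alpha_5, alpha_6, alpha_8} form a chain of 6 nodes with single edges (A_6), and {alpha_2, alpha_7, alpha_9, alpha_10} form a chain of 2 nodes with a fork of two nodes at one end (D_4). A semisimple Lie algebra decomposes uniquely as the direct sum of simple ideals, one per connected component of its Dynkin diagram, so g ≅ A_6 ⊕ D_4 (dimension 48 + 28 = 76).

type A_6 ⊕ type D_4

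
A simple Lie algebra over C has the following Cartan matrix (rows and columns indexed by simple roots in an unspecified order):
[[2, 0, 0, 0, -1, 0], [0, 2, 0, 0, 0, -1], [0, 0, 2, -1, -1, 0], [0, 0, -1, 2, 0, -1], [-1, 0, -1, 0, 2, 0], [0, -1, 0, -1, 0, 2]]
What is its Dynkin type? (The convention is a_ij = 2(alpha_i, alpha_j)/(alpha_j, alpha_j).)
The matrix has rank 6 with 2's on the diagonal. Reading the off-diagonal entries as Dynkin edges (a single edge where a_ij = a_ji = -1; a double or triple edge where a_ij * a_ji = 2 or 3), the diagram is a chain of 6 nodes with single edges (A_6). One simple-root ordering that puts it in standard form is (alpha_2, alpha_6, alpha_4, alpha_3, alpha_5, alpha_1). So the algebra is type A_6, i.e. sl(7).

A_6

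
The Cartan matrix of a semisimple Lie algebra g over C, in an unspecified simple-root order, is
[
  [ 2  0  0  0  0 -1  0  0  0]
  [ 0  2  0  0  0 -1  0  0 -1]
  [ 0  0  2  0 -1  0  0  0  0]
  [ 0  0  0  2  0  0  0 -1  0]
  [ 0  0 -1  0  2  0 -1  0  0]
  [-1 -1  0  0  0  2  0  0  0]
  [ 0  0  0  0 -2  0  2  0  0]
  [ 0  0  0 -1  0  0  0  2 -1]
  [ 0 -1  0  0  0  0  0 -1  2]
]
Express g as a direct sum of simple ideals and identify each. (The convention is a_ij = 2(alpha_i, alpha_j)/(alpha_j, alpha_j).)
The diagram associated to this matrix has two connected components: the simple roots {alpha_1, alpha_2, alpha_4, alpha_6, alpha_8, alpha_9} form a chain of 6 nodes with single edges (A_6), and {alpha_3, alpha_5, alpha_7} form a chain of 3 nodes with a double edge at one end; the terminal node there is the unique long simple root (C_3). A semisimple Lie algebra decomposes uniquely as the direct sum of simple ideals, one per connected component of its Dynkin diagram, so g ≅ A_6 ⊕ C_3 (dimension 48 + 21 = 69).

A_6 (sl(7)) ⊕ C_3 (sp(6))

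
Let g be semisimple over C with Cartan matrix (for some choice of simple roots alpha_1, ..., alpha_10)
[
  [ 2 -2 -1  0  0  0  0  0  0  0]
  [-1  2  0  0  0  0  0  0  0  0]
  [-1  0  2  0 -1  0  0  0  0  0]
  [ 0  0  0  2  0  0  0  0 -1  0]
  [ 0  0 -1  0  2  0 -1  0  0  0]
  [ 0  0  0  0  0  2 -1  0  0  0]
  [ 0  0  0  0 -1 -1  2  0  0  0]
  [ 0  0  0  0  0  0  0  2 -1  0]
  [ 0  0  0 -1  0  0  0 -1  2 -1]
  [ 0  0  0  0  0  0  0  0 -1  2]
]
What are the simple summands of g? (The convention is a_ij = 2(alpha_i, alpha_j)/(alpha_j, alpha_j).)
The diagram associated to this matrix has two connected components: the simple roots {alpha_1, alpha_2, alpha_3, alpha_5, alpha_6, alpha_7} form a chain of 6 nodes with a double edge at one end; the terminal node there is the unique short simple root (B_6), and {alpha_4, alpha_8, alpha_9, alpha_10} form a chain of 2 nodes with a fork of two nodes at one end (D_4). A semisimple Lie algebra decomposes uniquely as the direct sum of simple ideals, one per connected component of its Dynkin diagram, so g ≅ B_6 ⊕ D_4 (dimension 78 + 28 = 106).

B_6 (so(13)) + D_4 (so(8))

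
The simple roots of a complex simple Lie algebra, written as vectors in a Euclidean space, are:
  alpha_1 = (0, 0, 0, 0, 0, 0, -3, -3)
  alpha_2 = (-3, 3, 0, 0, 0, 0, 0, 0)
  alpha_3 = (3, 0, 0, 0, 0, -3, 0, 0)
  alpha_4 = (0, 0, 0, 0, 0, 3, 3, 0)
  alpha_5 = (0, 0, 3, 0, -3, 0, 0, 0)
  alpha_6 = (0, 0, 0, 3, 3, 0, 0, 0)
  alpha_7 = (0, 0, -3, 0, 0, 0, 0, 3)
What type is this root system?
type A_7

Compute the Cartan integers a_ij = 2(alpha_i, alpha_j)/(alpha_j, alpha_j); the resulting 7x7 Cartan matrix is
[[2, 0, 0, -1, 0, 0, -1], [0, 2, -1, 0, 0, 0, 0], [0, -1, 2, -1, 0, 0, 0], [-1, 0, -1, 2, 0, 0, 0], [0, 0, 0, 0, 2, -1, -1], [0, 0, 0, 0, -1, 2, 0], [-1, 0, 0, 0, -1, 0, 2]].
All simple roots have the same length, so the diagram is simply laced. The associated Dynkin diagram is a chain of 7 nodes with single edges (A_7), so the type is A_7 (the algebra sl(8)).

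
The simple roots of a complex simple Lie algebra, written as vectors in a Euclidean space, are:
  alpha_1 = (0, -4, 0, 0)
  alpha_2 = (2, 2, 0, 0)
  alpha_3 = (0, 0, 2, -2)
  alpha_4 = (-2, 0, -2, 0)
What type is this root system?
C_4

Compute the Cartan integers a_ij = 2(alpha_i, alpha_j)/(alpha_j, alpha_j); the resulting 4x4 Cartan matrix is
[[2, -2, 0, 0], [-1, 2, 0, -1], [0, 0, 2, -1], [0, -1, -1, 2]].
The roots have two lengths (squared-length ratio 2:1); the short ones are alpha_{2,3,4}. The associated Dynkin diagram is a chain of 4 nodes with a double edge at one end; the terminal node there is the unique long simple root (C_4), so the type is C_4 (the algebra sp(8)).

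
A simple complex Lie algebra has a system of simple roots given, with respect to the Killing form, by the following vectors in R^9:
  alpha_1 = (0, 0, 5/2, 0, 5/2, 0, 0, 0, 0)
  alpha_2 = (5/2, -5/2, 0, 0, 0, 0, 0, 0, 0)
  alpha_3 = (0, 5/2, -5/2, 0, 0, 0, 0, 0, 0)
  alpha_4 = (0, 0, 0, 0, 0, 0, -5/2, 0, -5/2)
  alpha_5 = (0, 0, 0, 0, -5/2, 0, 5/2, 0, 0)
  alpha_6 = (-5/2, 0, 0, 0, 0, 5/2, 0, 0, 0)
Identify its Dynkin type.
A_6

Compute the Cartan integers a_ij = 2(alpha_i, alpha_j)/(alpha_j, alpha_j); the resulting 6x6 Cartan matrix is
[[2, 0, -1, 0, -1, 0], [0, 2, -1, 0, 0, -1], [-1, -1, 2, 0, 0, 0], [0, 0, 0, 2, -1, 0], [-1, 0, 0, -1, 2, 0], [0, -1, 0, 0, 0, 2]].
All simple roots have the same length, so the diagram is simply laced. The associated Dynkin diagram is a chain of 6 nodes with single edges (A_6), so the type is A_6 (the algebra sl(7)).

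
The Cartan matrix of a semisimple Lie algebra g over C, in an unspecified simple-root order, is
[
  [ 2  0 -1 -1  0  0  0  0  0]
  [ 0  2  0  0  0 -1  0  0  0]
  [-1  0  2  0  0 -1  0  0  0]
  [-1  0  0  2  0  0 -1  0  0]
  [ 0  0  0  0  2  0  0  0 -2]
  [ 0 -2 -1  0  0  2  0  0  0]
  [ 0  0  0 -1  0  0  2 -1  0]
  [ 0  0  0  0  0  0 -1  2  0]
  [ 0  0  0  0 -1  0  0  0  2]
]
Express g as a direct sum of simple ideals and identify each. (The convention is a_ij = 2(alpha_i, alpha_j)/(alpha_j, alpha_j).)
The diagram associated to this matrix has two connected components: the simple roots {alpha_5, alpha_9} form a chain of 2 nodes with a double edge at one end; the terminal node there is the unique short simple root (B_2), and {alpha_1, alpha_2, alpha_3, alpha_4, alpha_6, alpha_7, alpha_8} form a chain of 7 nodes with a double edge at one end; the terminal node there is the unique short simple root (B_7). A semisimple Lie algebra decomposes uniquely as the direct sum of simple ideals, one per connected component of its Dynkin diagram, so g ≅ B_2 ⊕ B_7 (dimension 10 + 105 = 115).

B2 ⊕ B7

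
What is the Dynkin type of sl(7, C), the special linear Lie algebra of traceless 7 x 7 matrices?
This is sl(7), which has dimension 7^2 - 1 = 48 and rank 7 - 1 = 6 (a Cartan subalgebra is the diagonal traceless matrices). In the classification of classical Lie algebras, the special linear algebra sl(n+1) has type A_n; here n = 6, so the Dynkin diagram is a chain of 6 nodes with single edges (A_6). Hence the type is A_6.

A6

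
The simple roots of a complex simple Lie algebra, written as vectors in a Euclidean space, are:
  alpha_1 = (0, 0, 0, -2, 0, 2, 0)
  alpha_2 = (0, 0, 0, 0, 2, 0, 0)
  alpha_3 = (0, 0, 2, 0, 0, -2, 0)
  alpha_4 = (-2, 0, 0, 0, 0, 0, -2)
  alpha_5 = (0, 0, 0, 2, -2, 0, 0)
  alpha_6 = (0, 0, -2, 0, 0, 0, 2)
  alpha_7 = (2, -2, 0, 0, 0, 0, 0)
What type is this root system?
Compute the Cartan integers a_ij = 2(alpha_i, alpha_j)/(alpha_j, alpha_j); the resulting 7x7 Cartan matrix is
[[2, 0, -1, 0, -1, 0, 0], [0, 2, 0, 0, -1, 0, 0], [-1, 0, 2, 0, 0, -1, 0], [0, 0, 0, 2, 0, -1, -1], [-1, -2, 0, 0, 2, 0, 0], [0, 0, -1, -1, 0, 2, 0], [0, 0, 0, -1, 0, 0, 2]].
The roots have two lengths (squared-length ratio 2:1); the short ones are alpha_{2}. The associated Dynkin diagram is a chain of 7 nodes with a double edge at one end; the terminal node there is the unique short simple root (B_7), so the type is B_7 (the algebra so(15)).

B7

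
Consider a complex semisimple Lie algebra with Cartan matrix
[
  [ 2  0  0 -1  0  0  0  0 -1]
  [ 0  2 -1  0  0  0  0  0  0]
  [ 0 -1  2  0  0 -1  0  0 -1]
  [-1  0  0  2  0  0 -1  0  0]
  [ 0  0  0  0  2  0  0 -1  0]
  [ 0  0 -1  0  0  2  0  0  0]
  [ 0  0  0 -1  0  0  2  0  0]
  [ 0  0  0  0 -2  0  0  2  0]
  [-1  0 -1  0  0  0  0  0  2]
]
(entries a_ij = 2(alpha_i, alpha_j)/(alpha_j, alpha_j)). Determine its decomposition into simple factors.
The diagram associated to this matrix has two connected components: the simple roots {alpha_5, alpha_8} form a chain of 2 nodes with a double edge at one end; the terminal node there is the unique short simple root (B_2), and {alpha_1, alpha_2, alpha_3, alpha_4, alpha_6, alpha_7, alpha_9} form a chain of 5 nodes with a fork of two nodes at one end (D_7). A semisimple Lie algebra decomposes uniquely as the direct sum of simple ideals, one per connected component of its Dynkin diagram, so g ≅ B_2 ⊕ D_7 (dimension 10 + 91 = 101).

B_2 + D_7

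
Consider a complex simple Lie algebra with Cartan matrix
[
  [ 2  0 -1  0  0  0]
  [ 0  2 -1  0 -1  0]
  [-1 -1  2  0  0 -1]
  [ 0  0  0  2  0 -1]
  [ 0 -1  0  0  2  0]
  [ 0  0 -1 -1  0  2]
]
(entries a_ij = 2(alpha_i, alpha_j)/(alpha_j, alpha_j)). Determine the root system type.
The matrix has rank 6 with 2's on the diagonal. Reading the off-diagonal entries as Dynkin edges (a single edge where a_ij = a_ji = -1; a double or triple edge where a_ij * a_ji = 2 or 3), the diagram is a chain of 5 nodes with one extra node attached to the third node from one end (E_6). One simple-root ordering that puts it in standard form is (alpha_5, alpha_1, alpha_2, alpha_3, alpha_6, alpha_4). So the algebra is type E_6.

E_6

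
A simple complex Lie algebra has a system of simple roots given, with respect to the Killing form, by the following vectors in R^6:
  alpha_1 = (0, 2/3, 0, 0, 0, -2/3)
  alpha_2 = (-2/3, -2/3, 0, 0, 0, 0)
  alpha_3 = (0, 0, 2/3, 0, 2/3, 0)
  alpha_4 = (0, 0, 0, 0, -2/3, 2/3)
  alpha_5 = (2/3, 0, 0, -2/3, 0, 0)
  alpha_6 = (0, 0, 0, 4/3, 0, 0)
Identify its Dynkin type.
Compute the Cartan integers a_ij = 2(alpha_i, alpha_j)/(alpha_j, alpha_j); the resulting 6x6 Cartan matrix is
[[2, -1, 0, -1, 0, 0], [-1, 2, 0, 0, -1, 0], [0, 0, 2, -1, 0, 0], [-1, 0, -1, 2, 0, 0], [0, -1, 0, 0, 2, -1], [0, 0, 0, 0, -2, 2]].
The roots have two lengths (squared-length ratio 2:1); the short ones are alpha_{1,2,3,4,5}. The associated Dynkin diagram is a chain of 6 nodes with a double edge at one end; the terminal node there is the unique long simple root (C_6), so the type is C_6 (the algebra sp(12)).

C6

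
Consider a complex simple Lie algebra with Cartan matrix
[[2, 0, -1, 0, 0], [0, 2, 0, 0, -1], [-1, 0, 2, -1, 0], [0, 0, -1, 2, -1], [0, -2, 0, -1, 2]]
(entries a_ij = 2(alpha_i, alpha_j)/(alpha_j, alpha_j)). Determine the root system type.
B_5

The matrix has rank 5 with 2's on the diagonal. Reading the off-diagonal entries as Dynkin edges (a single edge where a_ij = a_ji = -1; a double or triple edge where a_ij * a_ji = 2 or 3), the diagram is a chain of 5 nodes with a double edge at one end; the terminal node there is the unique short simple root (B_5). One simple-root ordering that puts it in standard form is (alpha_1, alpha_3, alpha_4, alpha_5, alpha_2). So the algebra is type B_5, i.e. so(11).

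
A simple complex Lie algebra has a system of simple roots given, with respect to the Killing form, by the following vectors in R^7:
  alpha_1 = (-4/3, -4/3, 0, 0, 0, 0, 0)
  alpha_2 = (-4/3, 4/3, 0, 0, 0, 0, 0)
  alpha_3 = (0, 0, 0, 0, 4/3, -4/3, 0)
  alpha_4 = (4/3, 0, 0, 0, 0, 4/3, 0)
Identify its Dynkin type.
type D_4

Compute the Cartan integers a_ij = 2(alpha_i, alpha_j)/(alpha_j, alpha_j); the resulting 4x4 Cartan matrix is
[[2, 0, 0, -1], [0, 2, 0, -1], [0, 0, 2, -1], [-1, -1, -1, 2]].
All simple roots have the same length, so the diagram is simply laced. The associated Dynkin diagram is a chain of 2 nodes with a fork of two nodes at one end (D_4), so the type is D_4 (the algebra so(8)).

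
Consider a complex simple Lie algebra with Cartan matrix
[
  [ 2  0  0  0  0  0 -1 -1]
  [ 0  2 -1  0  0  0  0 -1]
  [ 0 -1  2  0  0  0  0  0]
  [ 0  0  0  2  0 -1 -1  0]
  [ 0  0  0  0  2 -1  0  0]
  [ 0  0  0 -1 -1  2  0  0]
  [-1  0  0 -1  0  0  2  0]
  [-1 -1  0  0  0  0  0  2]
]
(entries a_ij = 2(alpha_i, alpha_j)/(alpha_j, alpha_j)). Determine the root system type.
The matrix has rank 8 with 2's on the diagonal. Reading the off-diagonal entries as Dynkin edges (a single edge where a_ij = a_ji = -1; a double or triple edge where a_ij * a_ji = 2 or 3), the diagram is a chain of 8 nodes with single edges (A_8). One simple-root ordering that puts it in standard form is (alpha_5, alpha_6, alpha_4, alpha_7, alpha_1, alpha_8, alpha_2, alpha_3). So the algebra is type A_8, i.e. sl(9).

A8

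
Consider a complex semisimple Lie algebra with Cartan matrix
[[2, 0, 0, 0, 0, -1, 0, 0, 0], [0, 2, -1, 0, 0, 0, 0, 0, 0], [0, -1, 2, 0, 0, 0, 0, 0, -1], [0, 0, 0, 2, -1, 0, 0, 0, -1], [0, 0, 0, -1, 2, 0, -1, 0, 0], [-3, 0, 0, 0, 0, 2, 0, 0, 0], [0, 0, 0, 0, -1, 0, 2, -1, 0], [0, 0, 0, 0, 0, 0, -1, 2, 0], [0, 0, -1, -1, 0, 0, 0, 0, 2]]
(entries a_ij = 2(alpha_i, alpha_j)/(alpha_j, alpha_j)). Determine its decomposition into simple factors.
type A_7 + type G_2

The diagram associated to this matrix has two connected components: the simple roots {alpha_2, alpha_3, alpha_4, alpha_5, alpha_7, alpha_8, alpha_9} form a chain of 7 nodes with single edges (A_7), and {alpha_1, alpha_6} form two nodes joined by a triple edge (G_2). A semisimple Lie algebra decomposes uniquely as the direct sum of simple ideals, one per connected component of its Dynkin diagram, so g ≅ A_7 ⊕ G_2 (dimension 63 + 14 = 77).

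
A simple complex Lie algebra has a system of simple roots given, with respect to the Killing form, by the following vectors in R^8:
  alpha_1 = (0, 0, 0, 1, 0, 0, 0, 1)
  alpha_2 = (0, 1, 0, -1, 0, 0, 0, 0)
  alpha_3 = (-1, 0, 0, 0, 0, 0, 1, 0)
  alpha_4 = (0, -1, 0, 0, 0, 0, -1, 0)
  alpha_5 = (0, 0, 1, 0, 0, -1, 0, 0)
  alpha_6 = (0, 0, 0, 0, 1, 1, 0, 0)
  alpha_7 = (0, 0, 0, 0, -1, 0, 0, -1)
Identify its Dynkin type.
Compute the Cartan integers a_ij = 2(alpha_i, alpha_j)/(alpha_j, alpha_j); the resulting 7x7 Cartan matrix is
[[2, -1, 0, 0, 0, 0, -1], [-1, 2, 0, -1, 0, 0, 0], [0, 0, 2, -1, 0, 0, 0], [0, -1, -1, 2, 0, 0, 0], [0, 0, 0, 0, 2, -1, 0], [0, 0, 0, 0, -1, 2, -1], [-1, 0, 0, 0, 0, -1, 2]].
All simple roots have the same length, so the diagram is simply laced. The associated Dynkin diagram is a chain of 7 nodes with single edges (A_7), so the type is A_7 (the algebra sl(8)).

A_7 (sl(8))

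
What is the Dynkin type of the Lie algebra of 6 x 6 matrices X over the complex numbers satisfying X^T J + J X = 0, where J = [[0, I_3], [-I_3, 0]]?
This is sp(6), which has dimension 6(6+1)/2 = 21 and rank 6/2 = 3. In the classification of classical Lie algebras, the symplectic algebra sp(2n) has type C_n; here n = 3, so the Dynkin diagram is a chain of 3 nodes with a double edge at one end; the terminal node there is the unique long simple root (C_3). Hence the type is C_3.

C3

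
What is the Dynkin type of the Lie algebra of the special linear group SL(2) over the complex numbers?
This is sl(2), which has dimension 2^2 - 1 = 3 and rank 2 - 1 = 1 (a Cartan subalgebra is the diagonal traceless matrices). In the classification of classical Lie algebras, the special linear algebra sl(n+1) has type A_n; here n = 1, so the Dynkin diagram is a chain of 1 nodes with single edges (A_1). Hence the type is A_1.

A1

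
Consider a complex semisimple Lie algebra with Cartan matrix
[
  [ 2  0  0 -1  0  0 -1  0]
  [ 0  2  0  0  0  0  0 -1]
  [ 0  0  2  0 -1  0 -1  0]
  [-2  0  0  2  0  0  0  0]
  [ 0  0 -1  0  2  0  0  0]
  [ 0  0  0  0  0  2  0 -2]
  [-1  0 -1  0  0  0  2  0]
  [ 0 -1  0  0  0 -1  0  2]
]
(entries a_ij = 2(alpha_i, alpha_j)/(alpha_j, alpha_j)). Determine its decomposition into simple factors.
C3 ⊕ C5

The diagram associated to this matrix has two connected components: the simple roots {alpha_2, alpha_6, alpha_8} form a chain of 3 nodes with a double edge at one end; the terminal node there is the unique long simple root (C_3), and {alpha_1, alpha_3, alpha_4, alpha_5, alpha_7} form a chain of 5 nodes with a double edge at one end; the terminal node there is the unique long simple root (C_5). A semisimple Lie algebra decomposes uniquely as the direct sum of simple ideals, one per connected component of its Dynkin diagram, so g ≅ C_3 ⊕ C_5 (dimension 21 + 55 = 76).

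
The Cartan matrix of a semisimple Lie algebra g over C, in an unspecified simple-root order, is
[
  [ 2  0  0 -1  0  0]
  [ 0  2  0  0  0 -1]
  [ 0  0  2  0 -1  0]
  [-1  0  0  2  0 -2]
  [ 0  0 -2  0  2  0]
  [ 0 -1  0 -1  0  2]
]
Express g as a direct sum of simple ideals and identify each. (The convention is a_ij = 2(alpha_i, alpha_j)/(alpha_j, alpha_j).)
type B_2 ⊕ type F_4

The diagram associated to this matrix has two connected components: the simple roots {alpha_3, alpha_5} form a chain of 2 nodes with a double edge at one end; the terminal node there is the unique short simple root (B_2), and {alpha_1, alpha_2, alpha_4, alpha_6} form a chain of 4 nodes with a double edge between the middle two (F_4). A semisimple Lie algebra decomposes uniquely as the direct sum of simple ideals, one per connected component of its Dynkin diagram, so g ≅ B_2 ⊕ F_4 (dimension 10 + 52 = 62).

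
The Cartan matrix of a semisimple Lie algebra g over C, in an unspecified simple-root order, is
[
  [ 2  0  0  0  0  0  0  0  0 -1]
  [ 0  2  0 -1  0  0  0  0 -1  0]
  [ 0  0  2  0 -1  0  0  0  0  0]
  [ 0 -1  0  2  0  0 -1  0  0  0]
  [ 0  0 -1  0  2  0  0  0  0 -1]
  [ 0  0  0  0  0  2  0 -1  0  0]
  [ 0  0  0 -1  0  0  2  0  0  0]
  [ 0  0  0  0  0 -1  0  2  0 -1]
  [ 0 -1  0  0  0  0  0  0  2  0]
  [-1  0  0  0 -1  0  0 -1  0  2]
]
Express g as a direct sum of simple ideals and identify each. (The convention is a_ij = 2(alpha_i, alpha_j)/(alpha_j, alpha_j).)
The diagram associated to this matrix has two connected components: the simple roots {alpha_2, alpha_4, alpha_7, alpha_9} form a chain of 4 nodes with single edges (A_4), and {alpha_1, alpha_3, alpha_5, alpha_6, alpha_8, alpha_10} form a chain of 5 nodes with one extra node attached to the third node from one end (E_6). A semisimple Lie algebra decomposes uniquely as the direct sum of simple ideals, one per connected component of its Dynkin diagram, so g ≅ A_4 ⊕ E_6 (dimension 24 + 78 = 102).

A_4 (sl(5)) + E_6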